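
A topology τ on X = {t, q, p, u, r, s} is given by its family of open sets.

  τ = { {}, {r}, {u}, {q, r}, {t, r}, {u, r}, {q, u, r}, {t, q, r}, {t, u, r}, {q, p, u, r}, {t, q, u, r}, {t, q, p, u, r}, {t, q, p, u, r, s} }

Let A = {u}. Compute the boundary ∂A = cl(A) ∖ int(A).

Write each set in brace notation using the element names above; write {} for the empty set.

{p, s}

U open, U⊆A: {}, {u}. int(A) = ⋃ = {u}
X∖A={t, q, p, r, s}, int(X∖A)={t, q, r}, hence cl(A)={p, u, s}
∂A: remove int from cl → {p, s}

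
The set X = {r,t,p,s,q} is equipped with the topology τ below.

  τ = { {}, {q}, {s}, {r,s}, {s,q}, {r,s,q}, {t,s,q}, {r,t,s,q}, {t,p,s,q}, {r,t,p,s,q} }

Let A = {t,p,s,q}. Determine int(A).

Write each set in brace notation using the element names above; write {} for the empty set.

U open, U⊆A: {}, {q}, {s}, {s,q}, {t,s,q}, {t,p,s,q}. int(A) = ⋃ = {t,p,s,q}

{t,p,s,q}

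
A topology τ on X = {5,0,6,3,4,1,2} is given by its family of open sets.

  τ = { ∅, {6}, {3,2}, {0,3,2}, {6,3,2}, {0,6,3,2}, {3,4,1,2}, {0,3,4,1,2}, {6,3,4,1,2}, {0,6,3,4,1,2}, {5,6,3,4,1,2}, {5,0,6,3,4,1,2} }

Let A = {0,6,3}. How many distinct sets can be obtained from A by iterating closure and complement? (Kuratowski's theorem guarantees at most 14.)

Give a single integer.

closure: X∖int(X∖A) = X∖∅ = {5,0,6,3,4,1,2}
Let k=closure and c=complement:
  1. A     = {0,6,3}
  2. kA    = {5,0,6,3,4,1,2}
  3. cA    = {5,4,1,2}
  4. ckA   = ∅
  5. kcA   = {5,0,3,4,1,2}
  6. ckcA  = {6}
  7. kckcA = {5,6}
  8. ckckcA = {0,3,4,1,2}
— saturated at 8

8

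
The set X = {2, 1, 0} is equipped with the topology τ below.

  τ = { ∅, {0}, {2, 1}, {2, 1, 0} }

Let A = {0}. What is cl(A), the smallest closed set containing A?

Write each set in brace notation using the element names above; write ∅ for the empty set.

{0}

closure: X∖int(X∖A) = X∖{2, 1} = {0}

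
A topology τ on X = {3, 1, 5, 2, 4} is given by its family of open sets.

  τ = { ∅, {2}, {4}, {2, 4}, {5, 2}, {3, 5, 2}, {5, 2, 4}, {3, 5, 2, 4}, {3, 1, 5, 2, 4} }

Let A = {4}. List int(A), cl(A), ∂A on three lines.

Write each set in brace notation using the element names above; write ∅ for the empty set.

int(A) = {4}
cl(A)  = {1, 4}
∂A     = {1}

U open, U⊆A: ∅, {4}. int(A) = ⋃ = {4}
X∖A={3, 1, 5, 2}, int(X∖A)={3, 5, 2}, hence cl(A)={1, 4}
∂A: remove int from cl → {1}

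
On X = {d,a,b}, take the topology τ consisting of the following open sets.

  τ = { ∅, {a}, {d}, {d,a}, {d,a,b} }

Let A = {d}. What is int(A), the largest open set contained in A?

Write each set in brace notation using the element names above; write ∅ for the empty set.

{d}

open subsets of A: ∅, {d}; so int(A) = {d}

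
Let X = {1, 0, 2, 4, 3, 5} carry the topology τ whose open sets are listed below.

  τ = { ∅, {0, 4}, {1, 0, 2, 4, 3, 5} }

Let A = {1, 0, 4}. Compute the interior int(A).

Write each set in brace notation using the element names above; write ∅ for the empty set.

{0, 4}

interior: largest open inside A is {0, 4} (from ∅, {0, 4})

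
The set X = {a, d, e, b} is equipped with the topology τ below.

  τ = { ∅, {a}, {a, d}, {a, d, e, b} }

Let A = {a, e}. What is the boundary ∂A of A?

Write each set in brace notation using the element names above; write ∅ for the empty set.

open subsets of A: ∅, {a}; so int(A) = {a}
closure: X∖int(X∖A) = X∖∅ = {a, d, e, b}
∂A = {a, d, e, b} minus {a} = {d, e, b}

{d, e, b}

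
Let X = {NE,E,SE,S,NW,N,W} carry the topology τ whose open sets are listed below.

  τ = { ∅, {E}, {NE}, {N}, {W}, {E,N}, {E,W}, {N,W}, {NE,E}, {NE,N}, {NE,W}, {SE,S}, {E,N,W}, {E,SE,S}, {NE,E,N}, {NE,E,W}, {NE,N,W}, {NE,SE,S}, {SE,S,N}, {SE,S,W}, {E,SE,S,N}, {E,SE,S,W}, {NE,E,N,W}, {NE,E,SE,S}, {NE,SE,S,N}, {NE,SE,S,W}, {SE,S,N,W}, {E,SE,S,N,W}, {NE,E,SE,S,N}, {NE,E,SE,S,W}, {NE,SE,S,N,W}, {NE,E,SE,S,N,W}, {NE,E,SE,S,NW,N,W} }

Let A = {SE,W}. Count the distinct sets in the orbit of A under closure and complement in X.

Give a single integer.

10

cl via duality: int({NE,E,S,NW,N}) = {NE,E,N}, so X∖{NE,E,N} = {SE,S,NW,W}
Write k for closure, c for complement:
  1. A     = {SE,W}
  2. kA    = {SE,S,NW,W}
  3. cA    = {NE,E,S,NW,N}
  4. ckA   = {NE,E,N}
  5. kcA   = {NE,E,SE,S,NW,N}
  6. kckA  = {NE,E,NW,N}
  7. ckcA  = {W}
  8. ckckA = {SE,S,W}
  9. kckcA = {NW,W}
  10. ckckcA = {NE,E,SE,S,N}
applying k or c yields no new set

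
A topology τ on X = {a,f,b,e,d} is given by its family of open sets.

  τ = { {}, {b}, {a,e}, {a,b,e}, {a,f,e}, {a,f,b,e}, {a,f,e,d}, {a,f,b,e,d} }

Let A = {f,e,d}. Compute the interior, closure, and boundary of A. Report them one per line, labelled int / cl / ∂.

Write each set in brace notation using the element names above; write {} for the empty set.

open subsets of A: {}; so int(A) = {}
closure: X∖int(X∖A) = X∖{b} = {a,f,e,d}
∂A = {a,f,e,d} minus {} = {a,f,e,d}

int(A) = {}
cl(A)  = {a,f,e,d}
∂A     = {a,f,e,d}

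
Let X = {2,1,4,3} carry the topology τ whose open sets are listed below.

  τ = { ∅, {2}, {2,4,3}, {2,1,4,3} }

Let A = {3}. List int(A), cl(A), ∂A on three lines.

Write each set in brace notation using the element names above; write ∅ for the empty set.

int(A) = ∅
cl(A)  = {1,4,3}
∂A     = {1,4,3}

open subsets of A: ∅; so int(A) = ∅
closure: X∖int(X∖A) = X∖{2} = {1,4,3}
∂A = {1,4,3} minus ∅ = {1,4,3}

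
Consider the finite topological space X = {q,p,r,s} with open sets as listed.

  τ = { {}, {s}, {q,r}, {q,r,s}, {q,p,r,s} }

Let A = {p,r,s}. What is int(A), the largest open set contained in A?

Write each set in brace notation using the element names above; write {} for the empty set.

{s}

opens ⊆ A: {}, {s}; union → int = {s}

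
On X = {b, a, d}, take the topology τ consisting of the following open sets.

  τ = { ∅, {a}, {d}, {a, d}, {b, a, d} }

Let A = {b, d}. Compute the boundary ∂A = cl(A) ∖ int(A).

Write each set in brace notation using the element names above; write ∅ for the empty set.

{b}

open subsets of A: ∅, {d}; so int(A) = {d}
closure: X∖int(X∖A) = X∖{a} = {b, d}
∂A = {b, d} minus {d} = {b}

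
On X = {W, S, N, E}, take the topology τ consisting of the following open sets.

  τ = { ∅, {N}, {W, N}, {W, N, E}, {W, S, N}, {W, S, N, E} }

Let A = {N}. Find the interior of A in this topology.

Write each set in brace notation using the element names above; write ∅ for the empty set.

interior: largest open inside A is {N} (from ∅, {N})

{N}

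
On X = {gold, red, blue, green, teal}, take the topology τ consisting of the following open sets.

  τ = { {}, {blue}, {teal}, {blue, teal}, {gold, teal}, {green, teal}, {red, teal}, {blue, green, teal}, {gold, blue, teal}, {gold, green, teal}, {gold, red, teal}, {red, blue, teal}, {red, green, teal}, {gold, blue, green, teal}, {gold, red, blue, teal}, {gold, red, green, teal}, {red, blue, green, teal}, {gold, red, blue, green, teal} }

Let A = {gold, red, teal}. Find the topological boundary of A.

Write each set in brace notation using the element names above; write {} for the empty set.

interior: largest open inside A is {gold, red, teal} (from {}, {teal}, {gold, teal}, {red, teal}, {gold, red, teal})
cl via duality: int({blue, green}) = {blue}, so X∖{blue} = {gold, red, green, teal}
cl∖int = {green}

{green}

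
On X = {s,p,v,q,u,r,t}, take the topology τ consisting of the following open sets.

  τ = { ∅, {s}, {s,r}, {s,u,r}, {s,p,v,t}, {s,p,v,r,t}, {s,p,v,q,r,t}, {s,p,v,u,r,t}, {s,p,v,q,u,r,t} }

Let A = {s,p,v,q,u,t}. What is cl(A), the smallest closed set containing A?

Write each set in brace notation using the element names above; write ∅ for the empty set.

X∖A={r}, int(X∖A)=∅, hence cl(A)={s,p,v,q,u,r,t}

{s,p,v,q,u,r,t}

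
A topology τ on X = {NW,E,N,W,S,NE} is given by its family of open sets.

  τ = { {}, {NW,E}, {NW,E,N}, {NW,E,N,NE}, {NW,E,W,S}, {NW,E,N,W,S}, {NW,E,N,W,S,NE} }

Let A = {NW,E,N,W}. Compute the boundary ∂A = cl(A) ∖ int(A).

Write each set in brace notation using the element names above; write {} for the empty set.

{W,S,NE}

opens ⊆ A: {}, {NW,E}, {NW,E,N}; union → int = {NW,E,N}
complement {S,NE}; its interior {}; cl(A) = X∖{} = {NW,E,N,W,S,NE}
boundary = {NW,E,N,W,S,NE} ∖ {NW,E,N} = {W,S,NE}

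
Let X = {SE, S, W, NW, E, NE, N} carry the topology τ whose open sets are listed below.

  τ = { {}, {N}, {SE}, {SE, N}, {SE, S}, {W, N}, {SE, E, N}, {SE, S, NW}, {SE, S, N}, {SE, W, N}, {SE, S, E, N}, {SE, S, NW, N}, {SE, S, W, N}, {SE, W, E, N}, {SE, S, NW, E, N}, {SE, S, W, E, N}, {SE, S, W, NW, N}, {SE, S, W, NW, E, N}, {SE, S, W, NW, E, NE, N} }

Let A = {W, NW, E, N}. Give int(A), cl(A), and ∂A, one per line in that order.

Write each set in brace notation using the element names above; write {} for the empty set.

open subsets of A: {}, {N}, {W, N}; so int(A) = {W, N}
closure: X∖int(X∖A) = X∖{SE, S} = {W, NW, E, NE, N}
∂A = {W, NW, E, NE, N} minus {W, N} = {NW, E, NE}

int(A) = {W, N}
cl(A)  = {W, NW, E, NE, N}
∂A     = {NW, E, NE}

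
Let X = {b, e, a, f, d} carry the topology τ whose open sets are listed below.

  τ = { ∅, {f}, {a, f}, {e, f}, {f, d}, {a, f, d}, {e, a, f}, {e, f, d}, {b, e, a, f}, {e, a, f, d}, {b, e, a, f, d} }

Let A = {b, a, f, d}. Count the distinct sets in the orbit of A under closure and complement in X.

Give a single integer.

6

complement {e}; its interior ∅; cl(A) = X∖∅ = {b, e, a, f, d}
With k = closure, c = complement:
  1. A     = {b, a, f, d}
  2. kA    = {b, e, a, f, d}
  3. cA    = {e}
  4. ckA   = ∅
  5. kcA   = {b, e}
  6. ckcA  = {a, f, d}
k, c of each give nothing new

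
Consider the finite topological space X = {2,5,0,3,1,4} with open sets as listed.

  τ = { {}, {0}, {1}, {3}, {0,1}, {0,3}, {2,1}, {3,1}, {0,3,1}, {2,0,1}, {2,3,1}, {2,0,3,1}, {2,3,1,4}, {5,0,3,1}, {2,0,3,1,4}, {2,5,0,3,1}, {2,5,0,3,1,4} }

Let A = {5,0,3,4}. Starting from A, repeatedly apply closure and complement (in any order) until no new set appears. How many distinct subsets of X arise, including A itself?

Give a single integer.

4

X∖A={2,1}, int(X∖A)={2,1}, hence cl(A)={5,0,3,4}
Orbit (k=closure, c=complement):
  1. A     = {5,0,3,4}
  2. cA    = {2,1}
  3. kcA   = {2,5,1,4}
  4. ckcA  = {0,3}
(closed under both — stop)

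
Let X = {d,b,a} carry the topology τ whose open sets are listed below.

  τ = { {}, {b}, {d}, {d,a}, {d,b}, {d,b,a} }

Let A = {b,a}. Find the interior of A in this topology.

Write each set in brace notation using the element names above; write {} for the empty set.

opens ⊆ A: {}, {b}; union → int = {b}

{b}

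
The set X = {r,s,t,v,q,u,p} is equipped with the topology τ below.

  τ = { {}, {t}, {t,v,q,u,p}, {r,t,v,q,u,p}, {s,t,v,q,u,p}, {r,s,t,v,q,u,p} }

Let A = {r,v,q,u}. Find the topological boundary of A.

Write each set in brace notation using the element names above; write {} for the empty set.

{r,s,v,q,u,p}

opens ⊆ A: {}; union → int = {}
complement {s,t,p}; its interior {t}; cl(A) = X∖{t} = {r,s,v,q,u,p}
boundary = {r,s,v,q,u,p} ∖ {} = {r,s,v,q,u,p}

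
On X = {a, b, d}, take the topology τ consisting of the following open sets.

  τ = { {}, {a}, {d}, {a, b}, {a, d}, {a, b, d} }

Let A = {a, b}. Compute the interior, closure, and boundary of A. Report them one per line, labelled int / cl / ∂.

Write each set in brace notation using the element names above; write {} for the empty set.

open subsets of A: {}, {a}, {a, b}; so int(A) = {a, b}
closure: X∖int(X∖A) = X∖{d} = {a, b}
∂A = {a, b} minus {a, b} = {}

int(A) = {a, b}
cl(A)  = {a, b}
∂A     = {}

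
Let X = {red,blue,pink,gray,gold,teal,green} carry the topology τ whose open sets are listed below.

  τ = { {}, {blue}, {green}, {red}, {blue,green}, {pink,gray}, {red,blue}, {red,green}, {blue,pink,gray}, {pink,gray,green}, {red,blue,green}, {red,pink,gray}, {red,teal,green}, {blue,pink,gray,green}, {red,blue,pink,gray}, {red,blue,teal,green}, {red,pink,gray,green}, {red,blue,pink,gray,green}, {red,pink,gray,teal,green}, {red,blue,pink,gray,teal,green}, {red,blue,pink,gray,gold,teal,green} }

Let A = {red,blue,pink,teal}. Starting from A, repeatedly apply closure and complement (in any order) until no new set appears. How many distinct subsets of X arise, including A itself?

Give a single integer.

complement {gray,gold,green}; its interior {green}; cl(A) = X∖{green} = {red,blue,pink,gray,gold,teal}
With k = closure, c = complement:
  1. A     = {red,blue,pink,teal}
  2. kA    = {red,blue,pink,gray,gold,teal}
  3. cA    = {gray,gold,green}
  4. ckA   = {green}
  5. kcA   = {pink,gray,gold,teal,green}
  6. kckA  = {gold,teal,green}
  7. ckcA  = {red,blue}
  8. ckckA = {red,blue,pink,gray}
  9. kckcA = {red,blue,gold,teal}
  10. ckckcA = {pink,gray,green}
k, c of each give nothing new

10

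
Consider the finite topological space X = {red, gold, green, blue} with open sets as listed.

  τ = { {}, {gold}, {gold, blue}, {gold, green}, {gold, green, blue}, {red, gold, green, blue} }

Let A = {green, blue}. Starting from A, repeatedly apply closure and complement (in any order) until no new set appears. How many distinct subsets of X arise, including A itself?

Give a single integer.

X∖A={red, gold}, int(X∖A)={gold}, hence cl(A)={red, green, blue}
Orbit (k=closure, c=complement):
  1. A     = {green, blue}
  2. kA    = {red, green, blue}
  3. cA    = {red, gold}
  4. ckA   = {gold}
  5. kcA   = {red, gold, green, blue}
  6. ckcA  = {}
(closed under both — stop)

6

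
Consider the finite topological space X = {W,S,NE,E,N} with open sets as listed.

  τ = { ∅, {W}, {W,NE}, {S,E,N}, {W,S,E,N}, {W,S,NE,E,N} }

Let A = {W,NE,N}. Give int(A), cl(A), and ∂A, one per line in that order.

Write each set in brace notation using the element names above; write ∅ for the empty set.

int(A) = {W,NE}
cl(A)  = {W,S,NE,E,N}
∂A     = {S,E,N}

U open, U⊆A: ∅, {W}, {W,NE}. int(A) = ⋃ = {W,NE}
X∖A={S,E}, int(X∖A)=∅, hence cl(A)={W,S,NE,E,N}
∂A: remove int from cl → {S,E,N}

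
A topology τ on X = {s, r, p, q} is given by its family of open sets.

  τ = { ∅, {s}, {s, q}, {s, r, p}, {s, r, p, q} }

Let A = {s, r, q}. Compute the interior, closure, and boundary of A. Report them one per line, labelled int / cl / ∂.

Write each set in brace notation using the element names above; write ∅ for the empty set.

U open, U⊆A: ∅, {s}, {s, q}. int(A) = ⋃ = {s, q}
X∖A={p}, int(X∖A)=∅, hence cl(A)={s, r, p, q}
∂A: remove int from cl → {r, p}

int(A) = {s, q}
cl(A)  = {s, r, p, q}
∂A     = {r, p}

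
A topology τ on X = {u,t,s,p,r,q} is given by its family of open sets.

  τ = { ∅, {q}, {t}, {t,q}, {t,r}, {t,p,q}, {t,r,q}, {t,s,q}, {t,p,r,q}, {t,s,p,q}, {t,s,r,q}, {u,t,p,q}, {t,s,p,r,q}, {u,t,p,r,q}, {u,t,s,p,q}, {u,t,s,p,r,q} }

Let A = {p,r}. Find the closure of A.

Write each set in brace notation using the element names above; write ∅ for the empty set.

closure: X∖int(X∖A) = X∖{t,s,q} = {u,p,r}

{u,p,r}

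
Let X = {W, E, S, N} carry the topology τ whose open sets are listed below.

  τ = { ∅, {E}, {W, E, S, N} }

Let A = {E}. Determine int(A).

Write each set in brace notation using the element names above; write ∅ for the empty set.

open subsets of A: ∅, {E}; so int(A) = {E}

{E}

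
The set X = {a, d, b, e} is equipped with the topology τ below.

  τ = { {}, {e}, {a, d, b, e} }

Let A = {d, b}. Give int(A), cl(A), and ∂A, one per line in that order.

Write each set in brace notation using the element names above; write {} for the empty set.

int(A) = {}
cl(A)  = {a, d, b}
∂A     = {a, d, b}

U open, U⊆A: {}. int(A) = ⋃ = {}
X∖A={a, e}, int(X∖A)={e}, hence cl(A)={a, d, b}
∂A: remove int from cl → {a, d, b}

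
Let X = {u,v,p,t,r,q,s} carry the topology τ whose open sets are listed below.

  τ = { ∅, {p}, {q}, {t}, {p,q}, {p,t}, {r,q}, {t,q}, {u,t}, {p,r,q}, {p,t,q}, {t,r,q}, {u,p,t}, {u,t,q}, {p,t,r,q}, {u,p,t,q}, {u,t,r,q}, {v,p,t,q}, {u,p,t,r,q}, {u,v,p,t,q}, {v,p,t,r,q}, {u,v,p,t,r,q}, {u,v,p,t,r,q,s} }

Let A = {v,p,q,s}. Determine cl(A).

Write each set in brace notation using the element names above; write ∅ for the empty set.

complement {u,t,r}; its interior {u,t}; cl(A) = X∖{u,t} = {v,p,r,q,s}

{v,p,r,q,s}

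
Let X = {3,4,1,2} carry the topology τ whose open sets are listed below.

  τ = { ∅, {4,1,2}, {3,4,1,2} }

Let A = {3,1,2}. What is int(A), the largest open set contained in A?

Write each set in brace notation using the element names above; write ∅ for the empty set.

U open, U⊆A: ∅. int(A) = ⋃ = ∅

∅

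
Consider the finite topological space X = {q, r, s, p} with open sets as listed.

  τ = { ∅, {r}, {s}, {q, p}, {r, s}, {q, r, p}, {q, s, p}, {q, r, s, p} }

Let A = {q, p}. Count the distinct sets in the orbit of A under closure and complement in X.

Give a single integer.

2

cl via duality: int({r, s}) = {r, s}, so X∖{r, s} = {q, p}
Write k for closure, c for complement:
  1. A     = {q, p}
  2. cA    = {r, s}
applying k or c yields no new set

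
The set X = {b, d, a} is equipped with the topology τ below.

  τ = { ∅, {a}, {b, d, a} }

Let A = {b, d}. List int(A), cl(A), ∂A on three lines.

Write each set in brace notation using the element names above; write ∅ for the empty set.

int(A) = ∅
cl(A)  = {b, d}
∂A     = {b, d}

opens ⊆ A: ∅; union → int = ∅
complement {a}; its interior {a}; cl(A) = X∖{a} = {b, d}
boundary = {b, d} ∖ ∅ = {b, d}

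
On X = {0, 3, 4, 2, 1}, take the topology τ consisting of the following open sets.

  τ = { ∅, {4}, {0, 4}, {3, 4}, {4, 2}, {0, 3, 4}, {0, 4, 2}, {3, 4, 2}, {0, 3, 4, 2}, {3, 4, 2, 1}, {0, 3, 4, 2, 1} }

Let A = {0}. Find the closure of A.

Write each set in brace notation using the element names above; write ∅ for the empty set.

X∖A={3, 4, 2, 1}, int(X∖A)={3, 4, 2, 1}, hence cl(A)={0}

{0}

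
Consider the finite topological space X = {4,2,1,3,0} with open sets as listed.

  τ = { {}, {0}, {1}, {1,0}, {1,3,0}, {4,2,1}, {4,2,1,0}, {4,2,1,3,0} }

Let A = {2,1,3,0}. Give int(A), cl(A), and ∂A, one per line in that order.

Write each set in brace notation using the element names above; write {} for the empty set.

int(A) = {1,3,0}
cl(A)  = {4,2,1,3,0}
∂A     = {4,2}

opens ⊆ A: {}, {0}, {1}, {1,0}, {1,3,0}; union → int = {1,3,0}
complement {4}; its interior {}; cl(A) = X∖{} = {4,2,1,3,0}
boundary = {4,2,1,3,0} ∖ {1,3,0} = {4,2}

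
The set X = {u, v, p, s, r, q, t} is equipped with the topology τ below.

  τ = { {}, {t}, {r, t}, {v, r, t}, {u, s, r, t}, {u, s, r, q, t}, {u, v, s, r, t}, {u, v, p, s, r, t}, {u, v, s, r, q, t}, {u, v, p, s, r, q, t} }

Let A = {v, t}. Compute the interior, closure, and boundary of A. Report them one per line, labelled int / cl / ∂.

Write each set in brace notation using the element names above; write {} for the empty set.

U open, U⊆A: {}, {t}. int(A) = ⋃ = {t}
X∖A={u, p, s, r, q}, int(X∖A)={}, hence cl(A)={u, v, p, s, r, q, t}
∂A: remove int from cl → {u, v, p, s, r, q}

int(A) = {t}
cl(A)  = {u, v, p, s, r, q, t}
∂A     = {u, v, p, s, r, q}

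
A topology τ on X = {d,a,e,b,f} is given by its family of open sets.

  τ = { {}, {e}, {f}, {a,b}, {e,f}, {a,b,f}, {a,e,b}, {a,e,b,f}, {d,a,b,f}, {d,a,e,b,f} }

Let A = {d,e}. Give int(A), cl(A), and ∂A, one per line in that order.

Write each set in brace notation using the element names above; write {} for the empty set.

int(A) = {e}
cl(A)  = {d,e}
∂A     = {d}

U open, U⊆A: {}, {e}. int(A) = ⋃ = {e}
X∖A={a,b,f}, int(X∖A)={a,b,f}, hence cl(A)={d,e}
∂A: remove int from cl → {d}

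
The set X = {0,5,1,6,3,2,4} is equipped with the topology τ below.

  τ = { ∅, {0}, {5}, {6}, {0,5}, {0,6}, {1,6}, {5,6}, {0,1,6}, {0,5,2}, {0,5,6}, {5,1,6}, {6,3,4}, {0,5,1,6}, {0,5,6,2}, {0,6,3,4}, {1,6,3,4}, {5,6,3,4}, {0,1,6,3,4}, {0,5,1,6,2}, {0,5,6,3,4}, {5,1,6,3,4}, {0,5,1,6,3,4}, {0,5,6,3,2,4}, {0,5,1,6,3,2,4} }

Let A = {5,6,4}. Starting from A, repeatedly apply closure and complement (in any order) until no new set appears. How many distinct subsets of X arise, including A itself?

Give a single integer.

closure: X∖int(X∖A) = X∖{0} = {5,1,6,3,2,4}
Let k=closure and c=complement:
  1. A     = {5,6,4}
  2. kA    = {5,1,6,3,2,4}
  3. cA    = {0,1,3,2}
  4. ckA   = {0}
  5. kcA   = {0,1,3,2,4}
  6. kckA  = {0,2}
  7. ckcA  = {5,6}
  8. ckckA = {5,1,6,3,4}
— saturated at 8

8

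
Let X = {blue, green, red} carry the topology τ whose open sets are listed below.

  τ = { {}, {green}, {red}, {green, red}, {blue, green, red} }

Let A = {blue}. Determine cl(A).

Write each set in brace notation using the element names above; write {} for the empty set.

cl via duality: int({green, red}) = {green, red}, so X∖{green, red} = {blue}

{blue}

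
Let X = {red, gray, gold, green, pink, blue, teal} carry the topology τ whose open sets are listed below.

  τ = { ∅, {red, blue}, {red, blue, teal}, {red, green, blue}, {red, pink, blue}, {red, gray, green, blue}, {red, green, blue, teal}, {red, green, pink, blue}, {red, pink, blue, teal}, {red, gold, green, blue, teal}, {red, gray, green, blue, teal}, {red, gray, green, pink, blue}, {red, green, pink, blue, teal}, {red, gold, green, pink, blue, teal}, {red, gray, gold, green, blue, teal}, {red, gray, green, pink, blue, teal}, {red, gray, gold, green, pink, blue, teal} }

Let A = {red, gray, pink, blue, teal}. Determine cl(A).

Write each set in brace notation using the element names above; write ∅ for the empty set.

X∖A={gold, green}, int(X∖A)=∅, hence cl(A)={red, gray, gold, green, pink, blue, teal}

{red, gray, gold, green, pink, blue, teal}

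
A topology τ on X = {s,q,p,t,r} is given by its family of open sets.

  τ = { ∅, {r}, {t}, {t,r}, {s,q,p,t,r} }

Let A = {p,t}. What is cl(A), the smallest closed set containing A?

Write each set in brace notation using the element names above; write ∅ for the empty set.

{s,q,p,t}

closure: X∖int(X∖A) = X∖{r} = {s,q,p,t}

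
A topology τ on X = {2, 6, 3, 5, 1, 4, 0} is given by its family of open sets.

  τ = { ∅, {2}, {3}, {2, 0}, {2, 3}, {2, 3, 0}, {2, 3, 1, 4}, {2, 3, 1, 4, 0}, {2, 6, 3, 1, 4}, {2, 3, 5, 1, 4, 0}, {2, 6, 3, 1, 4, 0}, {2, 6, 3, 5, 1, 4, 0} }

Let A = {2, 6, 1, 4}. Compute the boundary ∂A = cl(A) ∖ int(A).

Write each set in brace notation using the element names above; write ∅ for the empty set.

open subsets of A: ∅, {2}; so int(A) = {2}
closure: X∖int(X∖A) = X∖{3} = {2, 6, 5, 1, 4, 0}
∂A = {2, 6, 5, 1, 4, 0} minus {2} = {6, 5, 1, 4, 0}

{6, 5, 1, 4, 0}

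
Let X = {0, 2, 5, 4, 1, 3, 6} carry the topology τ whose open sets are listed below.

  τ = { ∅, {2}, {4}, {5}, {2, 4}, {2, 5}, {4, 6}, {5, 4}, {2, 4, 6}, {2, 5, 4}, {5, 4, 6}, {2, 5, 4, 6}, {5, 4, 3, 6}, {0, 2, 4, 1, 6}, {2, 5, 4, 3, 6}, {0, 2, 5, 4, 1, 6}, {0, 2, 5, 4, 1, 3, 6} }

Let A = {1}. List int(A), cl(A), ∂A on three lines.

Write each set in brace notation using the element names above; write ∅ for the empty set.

int(A) = ∅
cl(A)  = {0, 1}
∂A     = {0, 1}

interior: largest open inside A is ∅ (from ∅)
cl via duality: int({0, 2, 5, 4, 3, 6}) = {2, 5, 4, 3, 6}, so X∖{2, 5, 4, 3, 6} = {0, 1}
cl∖int = {0, 1}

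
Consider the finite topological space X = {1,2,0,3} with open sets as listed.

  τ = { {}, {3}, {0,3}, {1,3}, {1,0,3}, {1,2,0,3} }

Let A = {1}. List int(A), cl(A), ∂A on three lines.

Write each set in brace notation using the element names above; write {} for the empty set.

int(A) = {}
cl(A)  = {1,2}
∂A     = {1,2}

open subsets of A: {}; so int(A) = {}
closure: X∖int(X∖A) = X∖{0,3} = {1,2}
∂A = {1,2} minus {} = {1,2}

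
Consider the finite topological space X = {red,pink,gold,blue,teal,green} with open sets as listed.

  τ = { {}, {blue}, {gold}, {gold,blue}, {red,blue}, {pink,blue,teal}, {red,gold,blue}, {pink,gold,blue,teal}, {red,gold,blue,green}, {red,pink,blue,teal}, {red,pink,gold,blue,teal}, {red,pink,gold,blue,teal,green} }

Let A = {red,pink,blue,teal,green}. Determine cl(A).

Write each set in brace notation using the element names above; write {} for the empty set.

{red,pink,blue,teal,green}

X∖A={gold}, int(X∖A)={gold}, hence cl(A)={red,pink,blue,teal,green}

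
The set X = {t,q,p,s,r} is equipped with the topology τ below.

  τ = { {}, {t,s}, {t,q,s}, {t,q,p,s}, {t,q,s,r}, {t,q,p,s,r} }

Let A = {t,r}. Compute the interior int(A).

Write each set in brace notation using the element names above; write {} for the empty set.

{}

open subsets of A: {}; so int(A) = {}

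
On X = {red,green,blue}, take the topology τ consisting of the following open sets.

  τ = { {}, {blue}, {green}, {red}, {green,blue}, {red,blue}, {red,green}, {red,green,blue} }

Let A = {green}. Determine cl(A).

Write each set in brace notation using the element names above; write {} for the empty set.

complement {red,blue}; its interior {red,blue}; cl(A) = X∖{red,blue} = {green}

{green}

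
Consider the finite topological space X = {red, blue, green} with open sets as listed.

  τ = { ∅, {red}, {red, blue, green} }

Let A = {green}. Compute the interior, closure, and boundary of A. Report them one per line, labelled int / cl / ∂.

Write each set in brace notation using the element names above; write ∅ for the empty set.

int(A) = ∅
cl(A)  = {blue, green}
∂A     = {blue, green}

interior: largest open inside A is ∅ (from ∅)
cl via duality: int({red, blue}) = {red}, so X∖{red} = {blue, green}
cl∖int = {blue, green}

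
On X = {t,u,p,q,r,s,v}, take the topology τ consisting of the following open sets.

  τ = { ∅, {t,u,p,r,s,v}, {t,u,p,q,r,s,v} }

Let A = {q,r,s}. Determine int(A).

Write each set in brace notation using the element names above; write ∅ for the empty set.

U open, U⊆A: ∅. int(A) = ⋃ = ∅

∅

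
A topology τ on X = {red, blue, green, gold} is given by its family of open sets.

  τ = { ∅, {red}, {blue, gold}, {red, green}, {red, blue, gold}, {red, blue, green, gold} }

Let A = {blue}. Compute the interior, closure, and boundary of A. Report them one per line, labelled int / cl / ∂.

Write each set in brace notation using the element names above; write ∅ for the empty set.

int(A) = ∅
cl(A)  = {blue, gold}
∂A     = {blue, gold}

U open, U⊆A: ∅. int(A) = ⋃ = ∅
X∖A={red, green, gold}, int(X∖A)={red, green}, hence cl(A)={blue, gold}
∂A: remove int from cl → {blue, gold}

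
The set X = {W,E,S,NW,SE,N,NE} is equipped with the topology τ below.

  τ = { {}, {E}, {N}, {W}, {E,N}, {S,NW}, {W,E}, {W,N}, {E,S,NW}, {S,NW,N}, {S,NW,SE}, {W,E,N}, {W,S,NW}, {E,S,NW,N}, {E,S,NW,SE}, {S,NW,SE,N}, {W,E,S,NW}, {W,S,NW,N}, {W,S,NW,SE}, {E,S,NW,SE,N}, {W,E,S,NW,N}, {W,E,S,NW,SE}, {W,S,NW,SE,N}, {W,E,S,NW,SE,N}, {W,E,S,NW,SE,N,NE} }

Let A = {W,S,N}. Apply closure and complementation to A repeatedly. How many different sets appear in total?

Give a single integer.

closure: X∖int(X∖A) = X∖{E} = {W,S,NW,SE,N,NE}
Let k=closure and c=complement:
  1. A     = {W,S,N}
  2. kA    = {W,S,NW,SE,N,NE}
  3. cA    = {E,NW,SE,NE}
  4. ckA   = {E}
  5. kcA   = {E,S,NW,SE,NE}
  6. kckA  = {E,NE}
  7. ckcA  = {W,N}
  8. ckckA = {W,S,NW,SE,N}
  9. kckcA = {W,N,NE}
  10. ckckcA = {E,S,NW,SE}
— saturated at 10

10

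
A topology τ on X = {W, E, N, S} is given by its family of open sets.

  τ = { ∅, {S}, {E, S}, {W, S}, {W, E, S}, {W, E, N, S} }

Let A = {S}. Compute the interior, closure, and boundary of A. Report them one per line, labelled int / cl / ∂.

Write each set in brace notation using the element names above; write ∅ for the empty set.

int(A) = {S}
cl(A)  = {W, E, N, S}
∂A     = {W, E, N}

open subsets of A: ∅, {S}; so int(A) = {S}
closure: X∖int(X∖A) = X∖∅ = {W, E, N, S}
∂A = {W, E, N, S} minus {S} = {W, E, N}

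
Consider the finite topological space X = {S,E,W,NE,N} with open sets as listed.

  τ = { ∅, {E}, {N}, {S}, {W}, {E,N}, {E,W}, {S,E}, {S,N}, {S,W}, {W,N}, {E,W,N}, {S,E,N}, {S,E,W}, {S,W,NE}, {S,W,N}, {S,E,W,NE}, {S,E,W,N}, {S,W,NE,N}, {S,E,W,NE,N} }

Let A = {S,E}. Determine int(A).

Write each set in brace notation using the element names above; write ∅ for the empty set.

{S,E}

interior: largest open inside A is {S,E} (from ∅, {S}, {E}, {S,E})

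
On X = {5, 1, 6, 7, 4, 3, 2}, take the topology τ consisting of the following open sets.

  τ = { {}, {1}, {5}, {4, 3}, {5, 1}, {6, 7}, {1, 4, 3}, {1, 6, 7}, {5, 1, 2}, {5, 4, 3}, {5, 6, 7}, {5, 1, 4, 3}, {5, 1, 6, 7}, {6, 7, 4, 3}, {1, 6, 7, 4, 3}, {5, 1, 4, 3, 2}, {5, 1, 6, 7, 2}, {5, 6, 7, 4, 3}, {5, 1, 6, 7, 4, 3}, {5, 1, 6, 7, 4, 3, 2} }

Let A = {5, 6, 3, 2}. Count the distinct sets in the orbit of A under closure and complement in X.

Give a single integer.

10

X∖A={1, 7, 4}, int(X∖A)={1}, hence cl(A)={5, 6, 7, 4, 3, 2}
Orbit (k=closure, c=complement):
  1. A     = {5, 6, 3, 2}
  2. kA    = {5, 6, 7, 4, 3, 2}
  3. cA    = {1, 7, 4}
  4. ckA   = {1}
  5. kcA   = {1, 6, 7, 4, 3, 2}
  6. kckA  = {1, 2}
  7. ckcA  = {5}
  8. ckckA = {5, 6, 7, 4, 3}
  9. kckcA = {5, 2}
  10. ckckcA = {1, 6, 7, 4, 3}
(closed under both — stop)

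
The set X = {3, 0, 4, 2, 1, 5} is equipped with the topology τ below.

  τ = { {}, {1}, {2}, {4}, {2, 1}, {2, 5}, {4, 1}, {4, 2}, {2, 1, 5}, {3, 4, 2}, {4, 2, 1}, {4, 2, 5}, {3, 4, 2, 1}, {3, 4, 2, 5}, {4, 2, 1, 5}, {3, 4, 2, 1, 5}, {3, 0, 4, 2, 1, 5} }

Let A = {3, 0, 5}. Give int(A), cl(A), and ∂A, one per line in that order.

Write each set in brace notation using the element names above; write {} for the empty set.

interior: largest open inside A is {} (from {})
cl via duality: int({4, 2, 1}) = {4, 2, 1}, so X∖{4, 2, 1} = {3, 0, 5}
cl∖int = {3, 0, 5}

int(A) = {}
cl(A)  = {3, 0, 5}
∂A     = {3, 0, 5}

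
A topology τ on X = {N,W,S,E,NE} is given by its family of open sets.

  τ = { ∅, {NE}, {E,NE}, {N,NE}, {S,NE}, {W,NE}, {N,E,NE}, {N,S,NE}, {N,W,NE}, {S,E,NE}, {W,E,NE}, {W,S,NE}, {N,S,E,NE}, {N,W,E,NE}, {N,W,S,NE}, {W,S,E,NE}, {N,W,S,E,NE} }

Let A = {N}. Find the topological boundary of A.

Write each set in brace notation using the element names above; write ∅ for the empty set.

{N}

interior: largest open inside A is ∅ (from ∅)
cl via duality: int({W,S,E,NE}) = {W,S,E,NE}, so X∖{W,S,E,NE} = {N}
cl∖int = {N}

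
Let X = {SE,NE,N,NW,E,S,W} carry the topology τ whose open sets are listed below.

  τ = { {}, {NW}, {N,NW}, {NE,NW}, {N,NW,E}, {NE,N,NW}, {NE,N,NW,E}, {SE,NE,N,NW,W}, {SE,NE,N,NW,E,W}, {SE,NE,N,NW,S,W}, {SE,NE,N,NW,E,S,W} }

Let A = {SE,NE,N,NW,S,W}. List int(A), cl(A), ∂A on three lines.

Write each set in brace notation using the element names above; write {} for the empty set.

interior: largest open inside A is {SE,NE,N,NW,S,W} (from {}, {NW}, {NE,NW}, {N,NW}, {NE,N,NW}, {SE,NE,N,NW,W}, {SE,NE,N,NW,S,W})
cl via duality: int({E}) = {}, so X∖{} = {SE,NE,N,NW,E,S,W}
cl∖int = {E}

int(A) = {SE,NE,N,NW,S,W}
cl(A)  = {SE,NE,N,NW,E,S,W}
∂A     = {E}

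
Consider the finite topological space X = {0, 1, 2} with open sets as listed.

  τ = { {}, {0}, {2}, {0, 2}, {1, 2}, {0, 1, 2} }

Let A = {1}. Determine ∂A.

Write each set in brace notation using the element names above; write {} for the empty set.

{1}

interior: largest open inside A is {} (from {})
cl via duality: int({0, 2}) = {0, 2}, so X∖{0, 2} = {1}
cl∖int = {1}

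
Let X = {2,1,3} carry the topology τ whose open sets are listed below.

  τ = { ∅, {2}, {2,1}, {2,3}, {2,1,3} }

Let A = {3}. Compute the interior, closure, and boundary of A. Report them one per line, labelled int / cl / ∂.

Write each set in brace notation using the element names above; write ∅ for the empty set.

int(A) = ∅
cl(A)  = {3}
∂A     = {3}

opens ⊆ A: ∅; union → int = ∅
complement {2,1}; its interior {2,1}; cl(A) = X∖{2,1} = {3}
boundary = {3} ∖ ∅ = {3}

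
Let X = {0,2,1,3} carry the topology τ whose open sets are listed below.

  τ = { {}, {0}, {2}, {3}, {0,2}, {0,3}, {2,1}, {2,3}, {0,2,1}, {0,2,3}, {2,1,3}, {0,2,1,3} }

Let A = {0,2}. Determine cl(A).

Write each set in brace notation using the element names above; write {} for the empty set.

{0,2,1}

cl via duality: int({1,3}) = {3}, so X∖{3} = {0,2,1}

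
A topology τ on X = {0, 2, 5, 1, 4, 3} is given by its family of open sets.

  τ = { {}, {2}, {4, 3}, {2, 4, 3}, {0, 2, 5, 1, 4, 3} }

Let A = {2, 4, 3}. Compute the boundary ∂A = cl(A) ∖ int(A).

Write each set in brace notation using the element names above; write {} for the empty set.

U open, U⊆A: {}, {2}, {4, 3}, {2, 4, 3}. int(A) = ⋃ = {2, 4, 3}
X∖A={0, 5, 1}, int(X∖A)={}, hence cl(A)={0, 2, 5, 1, 4, 3}
∂A: remove int from cl → {0, 5, 1}

{0, 5, 1}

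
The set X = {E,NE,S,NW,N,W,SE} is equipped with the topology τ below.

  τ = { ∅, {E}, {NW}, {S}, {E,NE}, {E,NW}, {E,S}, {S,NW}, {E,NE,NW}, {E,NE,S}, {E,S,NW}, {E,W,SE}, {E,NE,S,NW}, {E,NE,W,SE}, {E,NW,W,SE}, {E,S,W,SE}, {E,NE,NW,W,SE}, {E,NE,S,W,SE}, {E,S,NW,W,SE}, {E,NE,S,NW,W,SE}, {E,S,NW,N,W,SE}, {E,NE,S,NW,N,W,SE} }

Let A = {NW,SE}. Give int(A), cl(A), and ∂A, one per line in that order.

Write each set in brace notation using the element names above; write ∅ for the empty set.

int(A) = {NW}
cl(A)  = {NW,N,W,SE}
∂A     = {N,W,SE}

opens ⊆ A: ∅, {NW}; union → int = {NW}
complement {E,NE,S,N,W}; its interior {E,NE,S}; cl(A) = X∖{E,NE,S} = {NW,N,W,SE}
boundary = {NW,N,W,SE} ∖ {NW} = {N,W,SE}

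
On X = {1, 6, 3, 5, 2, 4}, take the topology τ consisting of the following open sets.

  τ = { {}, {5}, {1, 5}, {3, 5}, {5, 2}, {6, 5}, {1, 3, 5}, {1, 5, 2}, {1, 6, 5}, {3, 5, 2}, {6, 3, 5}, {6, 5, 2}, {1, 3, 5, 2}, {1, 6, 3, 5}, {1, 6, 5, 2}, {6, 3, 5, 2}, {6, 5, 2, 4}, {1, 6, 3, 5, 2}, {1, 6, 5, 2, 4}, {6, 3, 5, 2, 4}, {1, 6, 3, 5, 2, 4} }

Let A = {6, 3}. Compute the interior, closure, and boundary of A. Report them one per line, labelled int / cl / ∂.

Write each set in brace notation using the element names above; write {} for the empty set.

opens ⊆ A: {}; union → int = {}
complement {1, 5, 2, 4}; its interior {1, 5, 2}; cl(A) = X∖{1, 5, 2} = {6, 3, 4}
boundary = {6, 3, 4} ∖ {} = {6, 3, 4}

int(A) = {}
cl(A)  = {6, 3, 4}
∂A     = {6, 3, 4}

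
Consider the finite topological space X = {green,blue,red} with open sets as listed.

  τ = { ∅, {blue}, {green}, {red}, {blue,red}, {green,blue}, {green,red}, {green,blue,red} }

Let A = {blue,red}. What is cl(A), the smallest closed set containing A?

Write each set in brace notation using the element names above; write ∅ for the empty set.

closure: X∖int(X∖A) = X∖{green} = {blue,red}

{blue,red}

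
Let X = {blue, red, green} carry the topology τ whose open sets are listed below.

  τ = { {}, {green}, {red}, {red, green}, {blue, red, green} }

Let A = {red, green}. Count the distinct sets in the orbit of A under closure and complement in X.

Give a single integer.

X∖A={blue}, int(X∖A)={}, hence cl(A)={blue, red, green}
Orbit (k=closure, c=complement):
  1. A     = {red, green}
  2. kA    = {blue, red, green}
  3. cA    = {blue}
  4. ckA   = {}
(closed under both — stop)

4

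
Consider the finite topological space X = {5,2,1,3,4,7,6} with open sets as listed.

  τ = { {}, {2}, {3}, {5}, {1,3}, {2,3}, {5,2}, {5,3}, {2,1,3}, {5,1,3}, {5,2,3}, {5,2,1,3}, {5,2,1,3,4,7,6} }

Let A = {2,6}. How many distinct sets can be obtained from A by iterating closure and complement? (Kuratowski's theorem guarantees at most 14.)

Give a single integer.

X∖A={5,1,3,4,7}, int(X∖A)={5,1,3}, hence cl(A)={2,4,7,6}
Orbit (k=closure, c=complement):
  1. A     = {2,6}
  2. kA    = {2,4,7,6}
  3. cA    = {5,1,3,4,7}
  4. ckA   = {5,1,3}
  5. kcA   = {5,1,3,4,7,6}
  6. ckcA  = {2}
(closed under both — stop)

6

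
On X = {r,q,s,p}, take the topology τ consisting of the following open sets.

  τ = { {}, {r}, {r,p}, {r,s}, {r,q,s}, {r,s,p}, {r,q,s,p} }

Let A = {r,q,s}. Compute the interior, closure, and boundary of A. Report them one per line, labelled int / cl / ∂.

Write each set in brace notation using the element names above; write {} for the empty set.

int(A) = {r,q,s}
cl(A)  = {r,q,s,p}
∂A     = {p}

open subsets of A: {}, {r}, {r,s}, {r,q,s}; so int(A) = {r,q,s}
closure: X∖int(X∖A) = X∖{} = {r,q,s,p}
∂A = {r,q,s,p} minus {r,q,s} = {p}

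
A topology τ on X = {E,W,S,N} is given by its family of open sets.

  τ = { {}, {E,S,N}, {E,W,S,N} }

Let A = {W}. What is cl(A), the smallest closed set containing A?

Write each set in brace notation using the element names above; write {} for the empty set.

closure: X∖int(X∖A) = X∖{E,S,N} = {W}

{W}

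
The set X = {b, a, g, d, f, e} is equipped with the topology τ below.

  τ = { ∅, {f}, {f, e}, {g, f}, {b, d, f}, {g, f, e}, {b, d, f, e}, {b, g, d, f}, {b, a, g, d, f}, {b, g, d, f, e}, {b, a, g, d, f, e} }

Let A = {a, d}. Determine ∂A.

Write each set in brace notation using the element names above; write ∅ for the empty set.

{b, a, d}

open subsets of A: ∅; so int(A) = ∅
closure: X∖int(X∖A) = X∖{g, f, e} = {b, a, d}
∂A = {b, a, d} minus ∅ = {b, a, d}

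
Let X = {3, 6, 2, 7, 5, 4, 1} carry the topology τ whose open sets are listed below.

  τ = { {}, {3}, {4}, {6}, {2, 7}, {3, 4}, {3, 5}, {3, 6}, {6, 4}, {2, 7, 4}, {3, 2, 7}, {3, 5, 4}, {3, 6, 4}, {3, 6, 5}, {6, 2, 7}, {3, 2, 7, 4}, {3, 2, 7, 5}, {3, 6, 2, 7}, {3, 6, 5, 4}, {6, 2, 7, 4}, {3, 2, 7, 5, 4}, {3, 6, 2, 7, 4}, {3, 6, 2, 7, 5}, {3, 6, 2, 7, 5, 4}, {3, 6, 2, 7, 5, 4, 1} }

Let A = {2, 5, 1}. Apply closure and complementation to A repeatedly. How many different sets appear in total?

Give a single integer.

10

complement {3, 6, 7, 4}; its interior {3, 6, 4}; cl(A) = X∖{3, 6, 4} = {2, 7, 5, 1}
With k = closure, c = complement:
  1. A     = {2, 5, 1}
  2. kA    = {2, 7, 5, 1}
  3. cA    = {3, 6, 7, 4}
  4. ckA   = {3, 6, 4}
  5. kcA   = {3, 6, 2, 7, 5, 4, 1}
  6. kckA  = {3, 6, 5, 4, 1}
  7. ckcA  = {}
  8. ckckA = {2, 7}
  9. kckckA = {2, 7, 1}
  10. ckckckA = {3, 6, 5, 4}
k, c of each give nothing new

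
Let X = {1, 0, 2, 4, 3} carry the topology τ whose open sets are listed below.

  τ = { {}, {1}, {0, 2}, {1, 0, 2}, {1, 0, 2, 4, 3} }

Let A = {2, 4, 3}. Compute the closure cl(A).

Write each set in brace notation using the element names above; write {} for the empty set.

cl via duality: int({1, 0}) = {1}, so X∖{1} = {0, 2, 4, 3}

{0, 2, 4, 3}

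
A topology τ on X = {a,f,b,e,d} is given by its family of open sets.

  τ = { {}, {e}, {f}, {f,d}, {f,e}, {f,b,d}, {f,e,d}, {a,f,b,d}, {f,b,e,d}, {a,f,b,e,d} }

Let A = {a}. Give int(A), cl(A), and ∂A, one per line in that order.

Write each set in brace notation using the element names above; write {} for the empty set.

opens ⊆ A: {}; union → int = {}
complement {f,b,e,d}; its interior {f,b,e,d}; cl(A) = X∖{f,b,e,d} = {a}
boundary = {a} ∖ {} = {a}

int(A) = {}
cl(A)  = {a}
∂A     = {a}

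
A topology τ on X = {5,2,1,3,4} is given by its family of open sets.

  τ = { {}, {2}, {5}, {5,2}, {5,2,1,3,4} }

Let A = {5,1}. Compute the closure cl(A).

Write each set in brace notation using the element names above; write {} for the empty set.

cl via duality: int({2,3,4}) = {2}, so X∖{2} = {5,1,3,4}

{5,1,3,4}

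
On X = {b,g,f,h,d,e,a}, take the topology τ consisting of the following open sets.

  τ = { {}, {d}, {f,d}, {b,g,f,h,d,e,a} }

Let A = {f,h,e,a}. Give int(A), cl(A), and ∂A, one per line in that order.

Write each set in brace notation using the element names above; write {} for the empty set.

int(A) = {}
cl(A)  = {b,g,f,h,e,a}
∂A     = {b,g,f,h,e,a}

opens ⊆ A: {}; union → int = {}
complement {b,g,d}; its interior {d}; cl(A) = X∖{d} = {b,g,f,h,e,a}
boundary = {b,g,f,h,e,a} ∖ {} = {b,g,f,h,e,a}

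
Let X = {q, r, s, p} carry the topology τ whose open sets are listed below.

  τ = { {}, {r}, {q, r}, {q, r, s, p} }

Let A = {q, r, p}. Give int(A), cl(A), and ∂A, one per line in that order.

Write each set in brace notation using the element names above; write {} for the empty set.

open subsets of A: {}, {r}, {q, r}; so int(A) = {q, r}
closure: X∖int(X∖A) = X∖{} = {q, r, s, p}
∂A = {q, r, s, p} minus {q, r} = {s, p}

int(A) = {q, r}
cl(A)  = {q, r, s, p}
∂A     = {s, p}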